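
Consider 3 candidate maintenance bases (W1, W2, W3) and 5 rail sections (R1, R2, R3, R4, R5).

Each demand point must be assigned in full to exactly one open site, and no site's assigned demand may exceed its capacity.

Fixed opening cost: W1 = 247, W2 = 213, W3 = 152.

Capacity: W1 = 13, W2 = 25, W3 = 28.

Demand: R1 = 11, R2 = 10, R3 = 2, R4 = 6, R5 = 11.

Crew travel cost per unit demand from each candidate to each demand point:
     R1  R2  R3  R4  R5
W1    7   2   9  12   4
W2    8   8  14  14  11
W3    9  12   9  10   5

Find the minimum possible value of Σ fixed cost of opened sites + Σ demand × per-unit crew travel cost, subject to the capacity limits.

Open {W1, W3}; cheapest assignment that respects the capacities:
  W1 (cap 13, load 12): R2, R3 — cost 10×2 + 2×9 = 38
  W3 (cap 28, load 28): R1, R4, R5 — cost 11×9 + 6×10 + 11×5 = 214
  Shipping 252, fixed 399 → total 651.
  Any other capacity-feasible assignment to {W1, W3} ships for at least 252.
Compare {W2, W3}: its best feasible assignment gives total 666.
Compare {W1, W2, W3}: its best feasible assignment gives total 853.
Every other set of open sites that can feasibly serve all demand totals ≥ 666 even under its best assignment. Minimum: 651.

651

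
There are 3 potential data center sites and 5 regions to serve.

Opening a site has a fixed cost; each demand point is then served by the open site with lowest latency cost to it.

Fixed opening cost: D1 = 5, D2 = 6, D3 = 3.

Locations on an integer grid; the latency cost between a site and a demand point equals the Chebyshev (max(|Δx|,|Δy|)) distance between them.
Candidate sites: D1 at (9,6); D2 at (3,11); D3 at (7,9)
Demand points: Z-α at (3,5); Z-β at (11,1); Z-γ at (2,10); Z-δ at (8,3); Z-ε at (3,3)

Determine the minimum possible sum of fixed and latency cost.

Open {D1, D3}: assign each demand point to its cheapest open site.
  Z-α→D3 4, Z-β→D1 5, Z-γ→D3 5, Z-δ→D1 3, Z-ε→D1 6
  latency cost 23, fixed 8 → total 31.
Compare {D1}: latency cost 27 + fixed 5 = 32.
Compare {D3}: latency cost 29 + fixed 3 = 32.
Compare {D1, D2}: latency cost 21 + fixed 11 = 32.
All other subsets cost ≥ 32. Minimum total cost: 31.

31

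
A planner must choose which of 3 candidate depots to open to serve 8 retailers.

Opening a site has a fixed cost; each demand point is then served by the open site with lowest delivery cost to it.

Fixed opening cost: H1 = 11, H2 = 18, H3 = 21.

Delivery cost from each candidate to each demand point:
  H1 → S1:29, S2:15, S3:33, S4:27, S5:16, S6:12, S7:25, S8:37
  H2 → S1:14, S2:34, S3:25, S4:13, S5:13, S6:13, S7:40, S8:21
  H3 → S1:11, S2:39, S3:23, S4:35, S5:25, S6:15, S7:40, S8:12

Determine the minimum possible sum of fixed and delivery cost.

167

Open {H1, H2}: assign each demand point to its cheapest open site.
  S1→H2 14, S2→H1 15, S3→H2 25, S4→H2 13, S5→H2 13, S6→H1 12, S7→H1 25, S8→H2 21
  delivery cost 138, fixed 29 → total 167.
Compare {H1, H3}: delivery cost 141 + fixed 32 = 173.
Compare {H1, H2, H3}: delivery cost 124 + fixed 50 = 174.
Compare {H2}: delivery cost 173 + fixed 18 = 191.
All other subsets cost ≥ 173. Minimum total cost: 167.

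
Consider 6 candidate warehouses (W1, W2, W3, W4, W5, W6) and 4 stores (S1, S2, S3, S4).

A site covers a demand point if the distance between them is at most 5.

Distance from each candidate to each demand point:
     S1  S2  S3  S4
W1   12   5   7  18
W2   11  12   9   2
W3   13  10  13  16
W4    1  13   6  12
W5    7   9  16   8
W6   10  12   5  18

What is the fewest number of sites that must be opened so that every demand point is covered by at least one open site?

4

Coverage sets (demand points within 5 of each site):
  W1: {S2}
  W2: {S4}
  W3: {}
  W4: {S1}
  W5: {}
  W6: {S3}
No 3 sites suffice: every size-3 union leaves at least one demand point uncovered.
But {W1, W2, W4, W6} covers everything, so the minimum is 4.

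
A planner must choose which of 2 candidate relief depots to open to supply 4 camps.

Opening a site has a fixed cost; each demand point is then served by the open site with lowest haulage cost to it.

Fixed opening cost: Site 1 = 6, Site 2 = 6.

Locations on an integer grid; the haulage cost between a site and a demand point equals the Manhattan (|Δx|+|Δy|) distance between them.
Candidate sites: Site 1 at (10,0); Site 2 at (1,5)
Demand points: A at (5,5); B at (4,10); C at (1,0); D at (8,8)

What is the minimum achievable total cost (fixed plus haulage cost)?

Open {Site 2}: assign each demand point to its cheapest open site.
  A→Site 2 4, B→Site 2 8, C→Site 2 5, D→Site 2 10
  haulage cost 27, fixed 6 → total 33.
Compare {Site 1, Site 2}: haulage cost 27 + fixed 12 = 39.
Compare {Site 1}: haulage cost 45 + fixed 6 = 51.

33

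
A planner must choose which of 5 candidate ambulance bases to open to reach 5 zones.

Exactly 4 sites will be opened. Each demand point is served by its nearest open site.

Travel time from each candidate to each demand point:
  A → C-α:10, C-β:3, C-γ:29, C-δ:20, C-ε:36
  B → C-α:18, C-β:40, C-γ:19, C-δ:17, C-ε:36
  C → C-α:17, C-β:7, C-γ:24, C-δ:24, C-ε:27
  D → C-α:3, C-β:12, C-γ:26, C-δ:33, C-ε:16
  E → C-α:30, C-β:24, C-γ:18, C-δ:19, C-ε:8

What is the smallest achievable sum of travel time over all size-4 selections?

49

Open {A, B, D, E}.
  C-α→D 3, C-β→A 3, C-γ→E 18, C-δ→B 17, C-ε→E 8  ⇒ total 49.
Compare {A, C, D, E}: total 51.
Compare {B, C, D, E}: total 53.
No size-4 selection does better; minimum is 49.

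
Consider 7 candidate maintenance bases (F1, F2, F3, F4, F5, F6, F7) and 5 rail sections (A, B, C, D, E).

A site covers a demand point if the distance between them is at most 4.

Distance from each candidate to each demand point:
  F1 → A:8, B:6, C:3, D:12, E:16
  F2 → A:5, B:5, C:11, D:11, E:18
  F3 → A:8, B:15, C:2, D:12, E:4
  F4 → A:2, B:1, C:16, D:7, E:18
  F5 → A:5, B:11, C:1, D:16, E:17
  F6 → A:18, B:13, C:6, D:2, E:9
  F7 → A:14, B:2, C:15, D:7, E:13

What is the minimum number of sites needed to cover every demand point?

Coverage sets (demand points within 4 of each site):
  F1: {C}
  F2: {}
  F3: {C, E}
  F4: {A, B}
  F5: {C}
  F6: {D}
  F7: {B}
No 2 sites suffice: every size-2 union leaves at least one demand point uncovered.
But {F3, F4, F6} covers everything, so the minimum is 3.

3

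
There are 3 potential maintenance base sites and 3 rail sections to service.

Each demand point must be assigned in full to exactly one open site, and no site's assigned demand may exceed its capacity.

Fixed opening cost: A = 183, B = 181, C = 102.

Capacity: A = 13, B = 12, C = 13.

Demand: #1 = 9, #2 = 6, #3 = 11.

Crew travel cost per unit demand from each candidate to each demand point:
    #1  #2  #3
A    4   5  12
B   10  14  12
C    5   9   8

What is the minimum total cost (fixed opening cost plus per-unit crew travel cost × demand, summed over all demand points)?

673

Open {A, B, C}; cheapest assignment that respects the capacities:
  A (cap 13, load 6): #2 — cost 6×5 = 30
  B (cap 12, load 11): #3 — cost 11×12 = 132
  C (cap 13, load 9): #1 — cost 9×5 = 45
  Shipping 207, fixed 466 → total 673.
  Any other capacity-feasible assignment to {A, B, C} ships for at least 207.
Total demand is 26; every other set of sites either has combined capacity below 26 or cannot fit the demands without splitting one across sites, so {A, B, C} is the only feasible choice of open sites. Minimum: 673.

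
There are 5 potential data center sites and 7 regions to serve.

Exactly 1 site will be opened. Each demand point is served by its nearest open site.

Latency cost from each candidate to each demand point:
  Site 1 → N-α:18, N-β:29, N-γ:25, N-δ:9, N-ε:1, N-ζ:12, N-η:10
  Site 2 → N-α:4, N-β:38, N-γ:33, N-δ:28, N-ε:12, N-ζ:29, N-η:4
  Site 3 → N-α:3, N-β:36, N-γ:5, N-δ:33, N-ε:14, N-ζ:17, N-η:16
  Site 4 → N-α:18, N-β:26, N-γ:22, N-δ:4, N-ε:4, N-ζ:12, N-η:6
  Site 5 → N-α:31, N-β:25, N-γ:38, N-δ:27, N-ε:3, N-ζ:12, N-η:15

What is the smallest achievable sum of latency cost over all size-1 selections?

92

Open {Site 4}.
  N-α→Site 4 18, N-β→Site 4 26, N-γ→Site 4 22, N-δ→Site 4 4, N-ε→Site 4 4, N-ζ→Site 4 12, N-η→Site 4 6  ⇒ total 92.
Compare {Site 1}: total 104.
Compare {Site 3}: total 124.
No size-1 selection does better; minimum is 92.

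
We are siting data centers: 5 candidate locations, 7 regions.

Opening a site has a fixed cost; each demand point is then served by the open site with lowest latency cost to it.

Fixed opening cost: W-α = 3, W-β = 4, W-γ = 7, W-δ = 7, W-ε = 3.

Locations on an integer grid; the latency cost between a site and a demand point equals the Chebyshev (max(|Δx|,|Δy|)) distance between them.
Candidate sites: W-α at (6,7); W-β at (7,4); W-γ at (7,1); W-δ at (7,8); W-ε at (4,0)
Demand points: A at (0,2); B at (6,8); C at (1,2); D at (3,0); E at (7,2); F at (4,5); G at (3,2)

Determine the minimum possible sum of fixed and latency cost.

22

Open {W-α, W-ε}: assign each demand point to its cheapest open site.
  A→W-ε 4, B→W-α 1, C→W-ε 3, D→W-ε 1, E→W-ε 3, F→W-α 2, G→W-ε 2
  latency cost 16, fixed 6 → total 22.
Compare {W-α, W-β, W-ε}: latency cost 15 + fixed 10 = 25.
Compare {W-β, W-ε}: latency cost 19 + fixed 7 = 26.
Compare {W-δ, W-ε}: latency cost 17 + fixed 10 = 27.
All other subsets cost ≥ 25. Minimum total cost: 22.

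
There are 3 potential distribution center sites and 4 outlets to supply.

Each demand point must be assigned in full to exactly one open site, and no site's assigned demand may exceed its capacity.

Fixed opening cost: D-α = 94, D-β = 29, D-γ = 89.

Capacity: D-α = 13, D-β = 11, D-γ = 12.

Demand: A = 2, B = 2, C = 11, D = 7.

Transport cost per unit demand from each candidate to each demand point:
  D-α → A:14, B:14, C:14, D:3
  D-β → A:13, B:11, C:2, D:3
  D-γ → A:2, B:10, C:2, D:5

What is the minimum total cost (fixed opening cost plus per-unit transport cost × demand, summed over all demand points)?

199

Open {D-β, D-γ}; cheapest assignment that respects the capacities:
  D-β (cap 11, load 11): C — cost 11×2 = 22
  D-γ (cap 12, load 11): A, B, D — cost 2×2 + 2×10 + 7×5 = 59
  Shipping 81, fixed 118 → total 199.
  Any other capacity-feasible assignment to {D-β, D-γ} ships for at least 81.
Compare {D-α, D-β}: its best feasible assignment gives total 222.
Compare {D-α, D-β, D-γ}: its best feasible assignment gives total 279.
Every other set of open sites that can feasibly serve all demand totals ≥ 222 even under its best assignment. Minimum: 199.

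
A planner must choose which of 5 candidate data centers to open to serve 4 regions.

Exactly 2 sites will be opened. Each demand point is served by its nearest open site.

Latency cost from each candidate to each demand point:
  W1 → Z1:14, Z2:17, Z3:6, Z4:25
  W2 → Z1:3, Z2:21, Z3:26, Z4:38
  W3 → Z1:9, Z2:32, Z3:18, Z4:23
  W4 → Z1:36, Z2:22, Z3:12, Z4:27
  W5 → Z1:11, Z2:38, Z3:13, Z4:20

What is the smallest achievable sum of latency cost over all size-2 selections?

Open {W1, W2}.
  Z1→W2 3, Z2→W1 17, Z3→W1 6, Z4→W1 25  ⇒ total 51.
Compare {W1, W5}: total 54.
Compare {W1, W3}: total 55.
No size-2 selection does better; minimum is 51.

51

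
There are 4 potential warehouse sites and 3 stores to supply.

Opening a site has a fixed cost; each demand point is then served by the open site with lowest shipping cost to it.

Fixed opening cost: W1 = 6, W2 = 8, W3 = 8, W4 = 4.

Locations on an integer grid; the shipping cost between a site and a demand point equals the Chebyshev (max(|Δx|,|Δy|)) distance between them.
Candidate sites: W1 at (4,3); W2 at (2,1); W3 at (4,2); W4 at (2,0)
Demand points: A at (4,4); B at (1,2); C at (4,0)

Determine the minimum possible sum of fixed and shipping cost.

Open {W4}: assign each demand point to its cheapest open site.
  A→W4 4, B→W4 2, C→W4 2
  shipping cost 8, fixed 4 → total 12.
Compare {W1}: shipping cost 7 + fixed 6 = 13.
Compare {W2}: shipping cost 6 + fixed 8 = 14.
Compare {W3}: shipping cost 7 + fixed 8 = 15.
All other subsets cost ≥ 13. Minimum total cost: 12.

12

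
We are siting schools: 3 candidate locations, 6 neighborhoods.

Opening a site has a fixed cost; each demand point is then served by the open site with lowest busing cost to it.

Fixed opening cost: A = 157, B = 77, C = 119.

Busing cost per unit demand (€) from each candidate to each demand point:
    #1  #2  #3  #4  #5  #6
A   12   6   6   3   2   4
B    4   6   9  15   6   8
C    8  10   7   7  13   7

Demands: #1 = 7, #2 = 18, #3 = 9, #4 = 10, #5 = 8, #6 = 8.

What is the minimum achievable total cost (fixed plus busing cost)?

Open {A}: assign each demand point to its cheapest open site.
  #1→A 7×12=84, #2→A 18×6=108, #3→A 9×6=54, #4→A 10×3=30, #5→A 8×2=16, #6→A 8×4=32
  busing cost 324, fixed 157 → total 481.
Compare {A, B}: busing cost 268 + fixed 234 = 502.
Compare {B}: busing cost 479 + fixed 77 = 556.
Compare {B, C}: busing cost 373 + fixed 196 = 569.
All other subsets cost ≥ 502. Minimum total cost: 481.

481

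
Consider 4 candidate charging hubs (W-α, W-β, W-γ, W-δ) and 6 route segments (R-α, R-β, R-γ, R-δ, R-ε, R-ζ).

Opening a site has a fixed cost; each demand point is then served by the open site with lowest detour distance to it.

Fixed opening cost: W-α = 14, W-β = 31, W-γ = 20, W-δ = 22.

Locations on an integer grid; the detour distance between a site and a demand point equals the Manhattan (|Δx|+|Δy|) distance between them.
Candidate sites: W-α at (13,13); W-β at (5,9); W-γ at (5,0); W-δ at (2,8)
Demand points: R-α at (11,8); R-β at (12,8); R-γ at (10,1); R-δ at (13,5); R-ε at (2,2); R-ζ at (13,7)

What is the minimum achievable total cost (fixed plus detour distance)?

Open {W-α, W-γ}: assign each demand point to its cheapest open site.
  R-α→W-α 7, R-β→W-α 6, R-γ→W-γ 6, R-δ→W-α 8, R-ε→W-γ 5, R-ζ→W-α 6
  detour distance 38, fixed 34 → total 72.
Compare {W-α}: detour distance 64 + fixed 14 = 78.
Compare {W-α, W-δ}: detour distance 48 + fixed 36 = 84.
Compare {W-γ}: detour distance 68 + fixed 20 = 88.
All other subsets cost ≥ 78. Minimum total cost: 72.

72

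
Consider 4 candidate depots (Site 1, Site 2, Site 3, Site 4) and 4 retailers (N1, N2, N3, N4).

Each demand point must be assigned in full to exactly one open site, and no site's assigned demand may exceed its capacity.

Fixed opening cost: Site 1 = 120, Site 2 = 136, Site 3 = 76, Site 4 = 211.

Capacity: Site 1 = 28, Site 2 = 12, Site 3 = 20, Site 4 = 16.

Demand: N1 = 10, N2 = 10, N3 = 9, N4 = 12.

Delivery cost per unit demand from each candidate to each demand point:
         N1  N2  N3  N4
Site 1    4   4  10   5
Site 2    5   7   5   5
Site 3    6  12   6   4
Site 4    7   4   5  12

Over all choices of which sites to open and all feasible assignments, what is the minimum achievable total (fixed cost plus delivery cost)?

410

Open {Site 1, Site 3}; cheapest assignment that respects the capacities:
  Site 1 (cap 28, load 22): N2, N4 — cost 10×4 + 12×5 = 100
  Site 3 (cap 20, load 19): N1, N3 — cost 10×6 + 9×6 = 114
  Shipping 214, fixed 196 → total 410.
  Any other capacity-feasible assignment to {Site 1, Site 3} ships for at least 214.
Compare {Site 1, Site 2, Site 3}: its best feasible assignment gives total 505.
Compare {Site 1, Site 3, Site 4}: its best feasible assignment gives total 580.
Every other set of open sites that can feasibly serve all demand totals ≥ 505 even under its best assignment. Minimum: 410.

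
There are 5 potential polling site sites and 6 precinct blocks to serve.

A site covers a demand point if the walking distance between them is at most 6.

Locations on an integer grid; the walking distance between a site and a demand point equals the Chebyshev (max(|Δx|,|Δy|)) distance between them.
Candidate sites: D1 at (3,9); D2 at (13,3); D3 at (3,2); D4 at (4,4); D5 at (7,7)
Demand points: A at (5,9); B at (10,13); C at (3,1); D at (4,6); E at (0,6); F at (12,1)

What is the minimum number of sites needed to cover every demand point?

2

Coverage sets (demand points within 6 of each site):
  D1: {A, D, E}
  D2: {F}
  D3: {C, D, E}
  D4: {A, C, D, E}
  D5: {A, B, C, D, F}
No single site covers all 6 demand points.
But {D1, D5} covers everything, so the minimum is 2.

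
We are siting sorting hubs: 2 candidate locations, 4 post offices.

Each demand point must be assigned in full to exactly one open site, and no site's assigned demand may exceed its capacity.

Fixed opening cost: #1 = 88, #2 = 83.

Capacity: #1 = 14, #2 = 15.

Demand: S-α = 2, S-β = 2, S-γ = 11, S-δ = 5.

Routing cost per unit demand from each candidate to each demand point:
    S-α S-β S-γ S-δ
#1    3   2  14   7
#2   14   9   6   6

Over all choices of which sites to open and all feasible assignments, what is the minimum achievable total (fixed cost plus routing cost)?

Open {#1, #2}; cheapest assignment that respects the capacities:
  #1 (cap 14, load 9): S-α, S-β, S-δ — cost 2×3 + 2×2 + 5×7 = 45
  #2 (cap 15, load 11): S-γ — cost 11×6 = 66
  Shipping 111, fixed 171 → total 282.
  Any other capacity-feasible assignment to {#1, #2} ships for at least 111.
Total demand is 20 and no other set of sites has combined capacity ≥ 20, so {#1, #2} is the only feasible choice of open sites. Minimum: 282.

282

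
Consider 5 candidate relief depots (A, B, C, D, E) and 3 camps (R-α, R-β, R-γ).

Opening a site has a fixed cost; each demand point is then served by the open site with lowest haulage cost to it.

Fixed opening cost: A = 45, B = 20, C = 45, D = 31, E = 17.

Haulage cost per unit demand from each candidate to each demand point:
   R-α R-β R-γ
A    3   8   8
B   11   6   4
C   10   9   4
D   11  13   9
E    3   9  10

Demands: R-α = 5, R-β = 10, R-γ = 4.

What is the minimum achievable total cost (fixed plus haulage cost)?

128

Open {B, E}: assign each demand point to its cheapest open site.
  R-α→E 5×3=15, R-β→B 10×6=60, R-γ→B 4×4=16
  haulage cost 91, fixed 37 → total 128.
Compare {B}: haulage cost 131 + fixed 20 = 151.
Compare {A, B}: haulage cost 91 + fixed 65 = 156.
Compare {B, D, E}: haulage cost 91 + fixed 68 = 159.
All other subsets cost ≥ 151. Minimum total cost: 128.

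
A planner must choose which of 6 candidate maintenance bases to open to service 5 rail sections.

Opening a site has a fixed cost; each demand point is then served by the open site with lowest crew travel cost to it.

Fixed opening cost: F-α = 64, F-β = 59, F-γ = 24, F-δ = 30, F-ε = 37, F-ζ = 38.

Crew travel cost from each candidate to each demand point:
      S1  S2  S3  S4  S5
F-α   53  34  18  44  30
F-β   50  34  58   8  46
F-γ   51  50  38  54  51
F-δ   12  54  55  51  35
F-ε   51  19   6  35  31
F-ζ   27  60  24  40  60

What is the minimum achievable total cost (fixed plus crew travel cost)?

170

Open {F-δ, F-ε}: assign each demand point to its cheapest open site.
  S1→F-δ 12, S2→F-ε 19, S3→F-ε 6, S4→F-ε 35, S5→F-ε 31
  crew travel cost 103, fixed 67 → total 170.
Compare {F-ε}: crew travel cost 142 + fixed 37 = 179.
Compare {F-ε, F-ζ}: crew travel cost 118 + fixed 75 = 193.
Compare {F-γ, F-δ, F-ε}: crew travel cost 103 + fixed 91 = 194.
All other subsets cost ≥ 179. Minimum total cost: 170.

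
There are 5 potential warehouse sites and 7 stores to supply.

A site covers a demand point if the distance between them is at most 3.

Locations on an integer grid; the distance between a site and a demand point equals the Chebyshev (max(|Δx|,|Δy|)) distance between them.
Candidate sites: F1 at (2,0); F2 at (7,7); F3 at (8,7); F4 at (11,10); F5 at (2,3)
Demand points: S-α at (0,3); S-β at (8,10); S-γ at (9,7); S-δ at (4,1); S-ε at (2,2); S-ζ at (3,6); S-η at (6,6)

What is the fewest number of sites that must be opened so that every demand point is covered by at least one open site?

2

Coverage sets (demand points within 3 of each site):
  F1: {S-α, S-δ, S-ε}
  F2: {S-β, S-γ, S-η}
  F3: {S-β, S-γ, S-η}
  F4: {S-β, S-γ}
  F5: {S-α, S-δ, S-ε, S-ζ}
No single site covers all 7 demand points.
But {F2, F5} covers everything, so the minimum is 2.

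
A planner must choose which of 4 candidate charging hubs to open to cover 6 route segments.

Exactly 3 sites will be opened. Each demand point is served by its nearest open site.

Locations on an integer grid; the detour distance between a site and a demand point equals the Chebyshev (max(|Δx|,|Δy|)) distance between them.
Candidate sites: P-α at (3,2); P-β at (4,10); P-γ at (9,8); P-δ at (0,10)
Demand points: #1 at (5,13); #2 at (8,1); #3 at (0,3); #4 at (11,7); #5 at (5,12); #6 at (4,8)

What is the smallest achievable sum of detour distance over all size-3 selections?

17

Open {P-α, P-β, P-γ}.
  #1→P-β 3, #2→P-α 5, #3→P-α 3, #4→P-γ 2, #5→P-β 2, #6→P-β 2  ⇒ total 17.
Compare {P-α, P-β, P-δ}: total 22.
Compare {P-α, P-γ, P-δ}: total 23.
No size-3 selection does better; minimum is 17.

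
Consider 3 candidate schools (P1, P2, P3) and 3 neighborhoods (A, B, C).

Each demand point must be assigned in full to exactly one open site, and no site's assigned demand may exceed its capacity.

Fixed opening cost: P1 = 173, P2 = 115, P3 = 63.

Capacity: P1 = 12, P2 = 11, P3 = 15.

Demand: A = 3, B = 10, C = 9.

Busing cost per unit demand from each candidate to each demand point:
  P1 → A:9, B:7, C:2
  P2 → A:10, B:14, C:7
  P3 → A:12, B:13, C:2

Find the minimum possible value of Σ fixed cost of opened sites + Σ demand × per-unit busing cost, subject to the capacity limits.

360

Open {P1, P3}; cheapest assignment that respects the capacities:
  P1 (cap 12, load 10): B — cost 10×7 = 70
  P3 (cap 15, load 12): A, C — cost 3×12 + 9×2 = 54
  Shipping 124, fixed 236 → total 360.
  Any other capacity-feasible assignment to {P1, P3} ships for at least 124.
Compare {P2, P3}: its best feasible assignment gives total 372.
Compare {P1, P2, P3}: its best feasible assignment gives total 469.
Every other set of open sites that can feasibly serve all demand totals ≥ 372 even under its best assignment. Minimum: 360.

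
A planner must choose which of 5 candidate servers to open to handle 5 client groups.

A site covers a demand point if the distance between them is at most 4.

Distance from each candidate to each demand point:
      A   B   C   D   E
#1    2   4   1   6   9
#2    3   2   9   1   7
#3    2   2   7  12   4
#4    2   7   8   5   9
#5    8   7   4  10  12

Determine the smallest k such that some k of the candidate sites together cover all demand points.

3

Coverage sets (demand points within 4 of each site):
  #1: {A, B, C}
  #2: {A, B, D}
  #3: {A, B, E}
  #4: {A}
  #5: {C}
No 2 sites suffice: every size-2 union leaves at least one demand point uncovered.
But {#1, #2, #3} covers everything, so the minimum is 3.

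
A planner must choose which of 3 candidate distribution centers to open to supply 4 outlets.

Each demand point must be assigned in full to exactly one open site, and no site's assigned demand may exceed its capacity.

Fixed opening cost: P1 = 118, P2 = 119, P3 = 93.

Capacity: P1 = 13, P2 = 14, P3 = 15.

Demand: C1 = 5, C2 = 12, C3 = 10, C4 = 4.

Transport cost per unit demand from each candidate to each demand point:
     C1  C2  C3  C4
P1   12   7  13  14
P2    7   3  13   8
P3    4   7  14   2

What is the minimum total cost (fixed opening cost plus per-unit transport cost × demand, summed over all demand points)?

524

Open {P1, P2, P3}; cheapest assignment that respects the capacities:
  P1 (cap 13, load 10): C3 — cost 10×13 = 130
  P2 (cap 14, load 12): C2 — cost 12×3 = 36
  P3 (cap 15, load 9): C1, C4 — cost 5×4 + 4×2 = 28
  Shipping 194, fixed 330 → total 524.
  Any other capacity-feasible assignment to {P1, P2, P3} ships for at least 194.
Total demand is 31 and no other set of sites has combined capacity ≥ 31, so {P1, P2, P3} is the only feasible choice of open sites. Minimum: 524.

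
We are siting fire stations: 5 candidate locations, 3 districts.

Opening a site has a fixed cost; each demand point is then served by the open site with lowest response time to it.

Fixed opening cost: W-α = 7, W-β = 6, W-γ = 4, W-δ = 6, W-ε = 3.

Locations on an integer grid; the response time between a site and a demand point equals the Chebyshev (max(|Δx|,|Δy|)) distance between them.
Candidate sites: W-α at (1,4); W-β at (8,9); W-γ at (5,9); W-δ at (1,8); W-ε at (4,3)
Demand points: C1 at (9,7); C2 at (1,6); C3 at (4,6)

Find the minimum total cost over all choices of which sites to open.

14

Open {W-ε}: assign each demand point to its cheapest open site.
  C1→W-ε 5, C2→W-ε 3, C3→W-ε 3
  response time 11, fixed 3 → total 14.
Compare {W-γ}: response time 11 + fixed 4 = 15.
Compare {W-β, W-ε}: response time 8 + fixed 9 = 17.
Compare {W-γ, W-ε}: response time 10 + fixed 7 = 17.
All other subsets cost ≥ 15. Minimum total cost: 14.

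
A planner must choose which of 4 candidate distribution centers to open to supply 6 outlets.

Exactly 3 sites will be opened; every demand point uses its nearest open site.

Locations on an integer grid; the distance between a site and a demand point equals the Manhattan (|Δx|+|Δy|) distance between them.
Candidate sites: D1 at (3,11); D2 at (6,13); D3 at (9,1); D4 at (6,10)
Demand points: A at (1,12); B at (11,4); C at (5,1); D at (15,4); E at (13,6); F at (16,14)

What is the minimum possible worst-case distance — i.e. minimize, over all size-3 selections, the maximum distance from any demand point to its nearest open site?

11

Open {D1, D2, D3}.
  Farthest demand point is F at distance 11 (to D2); all others are ≤ 11.
With {D2, D3, D4} the worst case is 11.
With {D1, D3, D4} the worst case is 14.
No size-3 selection achieves below 11.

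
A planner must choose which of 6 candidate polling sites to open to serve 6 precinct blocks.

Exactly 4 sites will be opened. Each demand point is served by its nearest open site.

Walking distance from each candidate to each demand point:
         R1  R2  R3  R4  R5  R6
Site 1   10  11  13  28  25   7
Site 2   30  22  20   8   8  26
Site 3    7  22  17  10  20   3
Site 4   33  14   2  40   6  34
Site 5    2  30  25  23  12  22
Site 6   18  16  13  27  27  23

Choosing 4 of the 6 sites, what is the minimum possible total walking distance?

Open {Site 1, Site 3, Site 4, Site 5}.
  R1→Site 5 2, R2→Site 1 11, R3→Site 4 2, R4→Site 3 10, R5→Site 4 6, R6→Site 3 3  ⇒ total 34.
Compare {Site 2, Site 3, Site 4, Site 5}: total 35.
Compare {Site 1, Site 2, Site 4, Site 5}: total 36.
No size-4 selection does better; minimum is 34.

34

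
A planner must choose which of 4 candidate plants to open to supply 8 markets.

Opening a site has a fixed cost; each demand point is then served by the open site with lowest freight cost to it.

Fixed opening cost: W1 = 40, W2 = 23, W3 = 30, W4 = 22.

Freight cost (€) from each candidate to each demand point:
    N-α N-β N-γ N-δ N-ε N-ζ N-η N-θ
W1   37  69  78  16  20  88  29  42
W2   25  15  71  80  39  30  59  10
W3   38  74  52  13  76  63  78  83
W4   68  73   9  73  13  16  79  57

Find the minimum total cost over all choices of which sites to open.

Open {W1, W2, W4}: assign each demand point to its cheapest open site.
  N-α→W2 25, N-β→W2 15, N-γ→W4 9, N-δ→W1 16, N-ε→W4 13, N-ζ→W4 16, N-η→W1 29, N-θ→W2 10
  freight cost 133, fixed 85 → total 218.
Compare {W2, W3, W4}: freight cost 160 + fixed 75 = 235.
Compare {W1, W2, W3, W4}: freight cost 130 + fixed 115 = 245.
Compare {W2, W4}: freight cost 220 + fixed 45 = 265.
All other subsets cost ≥ 235. Minimum total cost: 218.

218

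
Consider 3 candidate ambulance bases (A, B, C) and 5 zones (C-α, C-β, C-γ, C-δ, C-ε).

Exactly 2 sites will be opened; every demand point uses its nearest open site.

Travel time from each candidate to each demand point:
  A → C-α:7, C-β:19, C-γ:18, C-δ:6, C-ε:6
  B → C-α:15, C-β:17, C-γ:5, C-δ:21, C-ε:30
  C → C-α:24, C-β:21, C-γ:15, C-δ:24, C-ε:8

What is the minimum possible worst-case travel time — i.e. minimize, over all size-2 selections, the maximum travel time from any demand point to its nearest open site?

17

Open {A, B}.
  Farthest demand point is C-β at travel time 17 (to B); all others are ≤ 17.
With {A, C} the worst case is 19.
With {B, C} the worst case is 21.
No size-2 selection achieves below 17.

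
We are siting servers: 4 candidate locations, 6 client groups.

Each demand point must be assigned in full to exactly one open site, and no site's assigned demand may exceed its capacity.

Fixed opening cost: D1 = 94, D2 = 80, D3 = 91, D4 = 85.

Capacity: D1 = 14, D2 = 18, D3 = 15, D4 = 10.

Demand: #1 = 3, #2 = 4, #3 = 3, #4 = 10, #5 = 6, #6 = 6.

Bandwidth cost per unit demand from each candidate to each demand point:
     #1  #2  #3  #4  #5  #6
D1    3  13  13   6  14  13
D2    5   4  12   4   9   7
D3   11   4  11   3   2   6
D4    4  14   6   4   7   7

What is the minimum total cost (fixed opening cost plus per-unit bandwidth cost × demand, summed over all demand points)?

323

Open {D2, D3}; cheapest assignment that respects the capacities:
  D2 (cap 18, load 17): #1, #2, #4 — cost 3×5 + 4×4 + 10×4 = 71
  D3 (cap 15, load 15): #3, #5, #6 — cost 3×11 + 6×2 + 6×6 = 81
  Shipping 152, fixed 171 → total 323.
  Any other capacity-feasible assignment to {D2, D3} ships for at least 152.
Compare {D2, D3, D4}: its best feasible assignment gives total 390.
Compare {D1, D2, D3}: its best feasible assignment gives total 411.
Every other set of open sites that can feasibly serve all demand totals ≥ 390 even under its best assignment. Minimum: 323.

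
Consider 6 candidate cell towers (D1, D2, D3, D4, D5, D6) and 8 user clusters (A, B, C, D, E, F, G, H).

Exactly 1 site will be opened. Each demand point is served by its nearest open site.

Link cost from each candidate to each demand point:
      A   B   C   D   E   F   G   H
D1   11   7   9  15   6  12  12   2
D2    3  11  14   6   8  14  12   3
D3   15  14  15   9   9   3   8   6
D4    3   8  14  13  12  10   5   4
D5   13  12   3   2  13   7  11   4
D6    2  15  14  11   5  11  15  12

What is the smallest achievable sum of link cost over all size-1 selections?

Open {D5}.
  A→D5 13, B→D5 12, C→D5 3, D→D5 2, E→D5 13, F→D5 7, G→D5 11, H→D5 4  ⇒ total 65.
Compare {D4}: total 69.
Compare {D2}: total 71.
No size-1 selection does better; minimum is 65.

65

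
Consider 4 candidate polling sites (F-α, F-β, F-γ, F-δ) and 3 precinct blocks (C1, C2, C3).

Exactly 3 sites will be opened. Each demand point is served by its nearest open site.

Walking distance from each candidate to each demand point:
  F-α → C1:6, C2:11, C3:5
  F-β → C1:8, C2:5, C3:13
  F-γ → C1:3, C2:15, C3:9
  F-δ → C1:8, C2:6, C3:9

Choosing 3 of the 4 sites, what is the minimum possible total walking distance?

Open {F-α, F-β, F-γ}.
  C1→F-γ 3, C2→F-β 5, C3→F-α 5  ⇒ total 13.
Compare {F-α, F-γ, F-δ}: total 14.
Compare {F-α, F-β, F-δ}: total 16.
No size-3 selection does better; minimum is 13.

13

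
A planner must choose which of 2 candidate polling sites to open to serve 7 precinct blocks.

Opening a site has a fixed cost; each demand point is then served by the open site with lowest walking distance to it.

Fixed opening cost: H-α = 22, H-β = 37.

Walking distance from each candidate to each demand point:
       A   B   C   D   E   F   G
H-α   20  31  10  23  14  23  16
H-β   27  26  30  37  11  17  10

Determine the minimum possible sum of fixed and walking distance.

159

Open {H-α}: assign each demand point to its cheapest open site.
  A→H-α 20, B→H-α 31, C→H-α 10, D→H-α 23, E→H-α 14, F→H-α 23, G→H-α 16
  walking distance 137, fixed 22 → total 159.
Compare {H-α, H-β}: walking distance 117 + fixed 59 = 176.
Compare {H-β}: walking distance 158 + fixed 37 = 195.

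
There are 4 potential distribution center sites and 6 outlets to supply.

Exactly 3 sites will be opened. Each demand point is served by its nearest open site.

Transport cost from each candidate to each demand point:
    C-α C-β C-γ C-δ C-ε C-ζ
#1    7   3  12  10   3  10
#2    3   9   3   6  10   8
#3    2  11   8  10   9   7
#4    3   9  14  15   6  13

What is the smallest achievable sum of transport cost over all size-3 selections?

Open {#1, #2, #3}.
  C-α→#3 2, C-β→#1 3, C-γ→#2 3, C-δ→#2 6, C-ε→#1 3, C-ζ→#3 7  ⇒ total 24.
Compare {#1, #2, #4}: total 26.
Compare {#1, #3, #4}: total 33.
No size-3 selection does better; minimum is 24.

24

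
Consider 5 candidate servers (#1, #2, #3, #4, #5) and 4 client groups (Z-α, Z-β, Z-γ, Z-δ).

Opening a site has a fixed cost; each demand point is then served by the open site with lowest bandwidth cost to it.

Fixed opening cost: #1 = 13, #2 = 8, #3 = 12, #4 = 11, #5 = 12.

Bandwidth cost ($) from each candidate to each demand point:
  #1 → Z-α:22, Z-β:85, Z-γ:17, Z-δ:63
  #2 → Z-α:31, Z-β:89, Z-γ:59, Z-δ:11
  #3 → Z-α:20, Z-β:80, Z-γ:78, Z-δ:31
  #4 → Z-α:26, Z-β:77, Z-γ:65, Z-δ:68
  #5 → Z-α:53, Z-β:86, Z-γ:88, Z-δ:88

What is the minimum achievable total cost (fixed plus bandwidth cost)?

Open {#1, #2}: assign each demand point to its cheapest open site.
  Z-α→#1 22, Z-β→#1 85, Z-γ→#1 17, Z-δ→#2 11
  bandwidth cost 135, fixed 21 → total 156.
Compare {#1, #2, #4}: bandwidth cost 127 + fixed 32 = 159.
Compare {#1, #2, #3}: bandwidth cost 128 + fixed 33 = 161.
Compare {#1, #2, #5}: bandwidth cost 135 + fixed 33 = 168.
All other subsets cost ≥ 159. Minimum total cost: 156.

156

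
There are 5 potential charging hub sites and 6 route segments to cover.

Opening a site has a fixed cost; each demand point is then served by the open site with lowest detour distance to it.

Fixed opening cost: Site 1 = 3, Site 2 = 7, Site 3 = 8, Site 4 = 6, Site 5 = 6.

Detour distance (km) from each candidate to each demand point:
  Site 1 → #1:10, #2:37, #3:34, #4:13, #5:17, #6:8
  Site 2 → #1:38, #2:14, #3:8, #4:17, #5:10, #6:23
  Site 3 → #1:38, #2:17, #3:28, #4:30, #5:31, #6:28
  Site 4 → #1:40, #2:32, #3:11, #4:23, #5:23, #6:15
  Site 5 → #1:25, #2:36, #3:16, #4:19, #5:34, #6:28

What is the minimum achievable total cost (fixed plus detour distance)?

Open {Site 1, Site 2}: assign each demand point to its cheapest open site.
  #1→Site 1 10, #2→Site 2 14, #3→Site 2 8, #4→Site 1 13, #5→Site 2 10, #6→Site 1 8
  detour distance 63, fixed 10 → total 73.
Compare {Site 1, Site 2, Site 4}: detour distance 63 + fixed 16 = 79.
Compare {Site 1, Site 2, Site 5}: detour distance 63 + fixed 16 = 79.
Compare {Site 1, Site 2, Site 3}: detour distance 63 + fixed 18 = 81.
All other subsets cost ≥ 79. Minimum total cost: 73.

73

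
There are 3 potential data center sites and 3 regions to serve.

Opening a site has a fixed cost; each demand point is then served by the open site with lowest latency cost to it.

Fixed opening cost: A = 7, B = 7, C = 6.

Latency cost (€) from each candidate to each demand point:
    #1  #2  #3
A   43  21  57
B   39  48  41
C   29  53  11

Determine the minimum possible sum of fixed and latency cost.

Open {A, C}: assign each demand point to its cheapest open site.
  #1→C 29, #2→A 21, #3→C 11
  latency cost 61, fixed 13 → total 74.
Compare {A, B, C}: latency cost 61 + fixed 20 = 81.
Compare {C}: latency cost 93 + fixed 6 = 99.
Compare {B, C}: latency cost 88 + fixed 13 = 101.
All other subsets cost ≥ 81. Minimum total cost: 74.

74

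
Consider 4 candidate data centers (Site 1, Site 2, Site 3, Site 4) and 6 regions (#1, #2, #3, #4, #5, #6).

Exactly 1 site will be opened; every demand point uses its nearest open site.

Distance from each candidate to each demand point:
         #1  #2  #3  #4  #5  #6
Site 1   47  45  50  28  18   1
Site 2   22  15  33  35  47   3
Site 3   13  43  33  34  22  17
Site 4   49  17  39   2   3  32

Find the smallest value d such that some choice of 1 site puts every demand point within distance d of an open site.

Open {Site 3}.
  Farthest demand point is #2 at distance 43 (to Site 3); all others are ≤ 43.
With {Site 2} the worst case is 47.
With {Site 4} the worst case is 49.
No size-1 selection achieves below 43.

43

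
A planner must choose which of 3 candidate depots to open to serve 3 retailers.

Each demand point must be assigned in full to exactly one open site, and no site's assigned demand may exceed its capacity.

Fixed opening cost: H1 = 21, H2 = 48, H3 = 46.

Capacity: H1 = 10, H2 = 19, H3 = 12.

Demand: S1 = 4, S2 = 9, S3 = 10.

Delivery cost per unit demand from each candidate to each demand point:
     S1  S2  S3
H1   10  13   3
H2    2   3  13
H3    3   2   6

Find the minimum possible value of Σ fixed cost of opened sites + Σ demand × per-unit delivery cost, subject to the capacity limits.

134

Open {H1, H2}; cheapest assignment that respects the capacities:
  H1 (cap 10, load 10): S3 — cost 10×3 = 30
  H2 (cap 19, load 13): S1, S2 — cost 4×2 + 9×3 = 35
  Shipping 65, fixed 69 → total 134.
  Any other capacity-feasible assignment to {H1, H2} ships for at least 65.
Compare {H1, H2, H3}: its best feasible assignment gives total 171.
Compare {H2, H3}: its best feasible assignment gives total 189.
Every other set of open sites that can feasibly serve all demand totals ≥ 171 even under its best assignment. Minimum: 134.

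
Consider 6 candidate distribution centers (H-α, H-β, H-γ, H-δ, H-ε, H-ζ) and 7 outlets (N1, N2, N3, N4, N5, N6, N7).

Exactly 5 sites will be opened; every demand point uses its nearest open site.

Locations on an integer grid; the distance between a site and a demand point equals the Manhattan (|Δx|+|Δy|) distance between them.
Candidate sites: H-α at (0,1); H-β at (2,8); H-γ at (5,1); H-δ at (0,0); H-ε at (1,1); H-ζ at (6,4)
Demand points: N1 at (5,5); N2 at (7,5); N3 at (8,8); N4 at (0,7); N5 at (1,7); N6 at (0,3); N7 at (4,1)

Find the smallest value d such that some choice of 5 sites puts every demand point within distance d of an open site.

6

Open {H-α, H-β, H-γ, H-δ, H-ε}.
  Farthest demand point is N2 at distance 6 (to H-γ); all others are ≤ 6.
With {H-α, H-β, H-γ, H-δ, H-ζ} the worst case is 6.
With {H-α, H-β, H-γ, H-ε, H-ζ} the worst case is 6.
No size-5 selection achieves below 6.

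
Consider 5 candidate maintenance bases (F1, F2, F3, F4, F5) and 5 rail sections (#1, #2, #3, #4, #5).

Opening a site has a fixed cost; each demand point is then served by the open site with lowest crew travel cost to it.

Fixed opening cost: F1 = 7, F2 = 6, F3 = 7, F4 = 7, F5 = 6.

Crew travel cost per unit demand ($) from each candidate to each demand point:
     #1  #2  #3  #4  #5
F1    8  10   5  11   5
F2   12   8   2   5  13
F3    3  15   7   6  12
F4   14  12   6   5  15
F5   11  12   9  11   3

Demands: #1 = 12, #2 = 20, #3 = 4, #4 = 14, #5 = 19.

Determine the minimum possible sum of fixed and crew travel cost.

Open {F2, F3, F5}: assign each demand point to its cheapest open site.
  #1→F3 12×3=36, #2→F2 20×8=160, #3→F2 4×2=8, #4→F2 14×5=70, #5→F5 19×3=57
  crew travel cost 331, fixed 19 → total 350.
Compare {F1, F2, F3, F5}: crew travel cost 331 + fixed 26 = 357.
Compare {F2, F3, F4, F5}: crew travel cost 331 + fixed 26 = 357.
Compare {F1, F2, F3, F4, F5}: crew travel cost 331 + fixed 33 = 364.
All other subsets cost ≥ 357. Minimum total cost: 350.

350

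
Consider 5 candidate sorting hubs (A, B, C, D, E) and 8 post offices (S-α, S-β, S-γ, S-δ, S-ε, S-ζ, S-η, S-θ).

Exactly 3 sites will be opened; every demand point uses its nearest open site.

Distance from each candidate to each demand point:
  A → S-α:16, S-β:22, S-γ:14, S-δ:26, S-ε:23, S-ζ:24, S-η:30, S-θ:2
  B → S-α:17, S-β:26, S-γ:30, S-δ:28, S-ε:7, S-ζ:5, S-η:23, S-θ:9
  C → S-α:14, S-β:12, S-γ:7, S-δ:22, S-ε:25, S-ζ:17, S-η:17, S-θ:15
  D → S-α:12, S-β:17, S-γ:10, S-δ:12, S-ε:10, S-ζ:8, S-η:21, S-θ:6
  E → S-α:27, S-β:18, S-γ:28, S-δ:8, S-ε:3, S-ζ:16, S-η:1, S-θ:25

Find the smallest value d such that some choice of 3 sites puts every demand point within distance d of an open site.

12

Open {C, D, E}.
  Farthest demand point is S-α at distance 12 (to D); all others are ≤ 12.
With {B, C, E} the worst case is 14.
With {A, C, E} the worst case is 16.
No size-3 selection achieves below 12.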